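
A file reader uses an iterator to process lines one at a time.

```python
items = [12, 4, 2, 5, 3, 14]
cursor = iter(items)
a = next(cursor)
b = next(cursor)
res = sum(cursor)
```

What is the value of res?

Step 1: Create iterator over [12, 4, 2, 5, 3, 14].
Step 2: a = next() = 12, b = next() = 4.
Step 3: sum() of remaining [2, 5, 3, 14] = 24.
Therefore res = 24.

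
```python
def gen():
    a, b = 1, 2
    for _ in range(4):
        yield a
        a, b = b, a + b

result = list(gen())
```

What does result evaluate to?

Step 1: Fibonacci-like sequence starting with a=1, b=2:
  Iteration 1: yield a=1, then a,b = 2,3
  Iteration 2: yield a=2, then a,b = 3,5
  Iteration 3: yield a=3, then a,b = 5,8
  Iteration 4: yield a=5, then a,b = 8,13
Therefore result = [1, 2, 3, 5].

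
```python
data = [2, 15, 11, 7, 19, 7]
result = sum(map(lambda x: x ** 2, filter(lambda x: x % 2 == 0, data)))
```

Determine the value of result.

Step 1: Filter even numbers from [2, 15, 11, 7, 19, 7]: [2]
Step 2: Square each: [4]
Step 3: Sum = 4.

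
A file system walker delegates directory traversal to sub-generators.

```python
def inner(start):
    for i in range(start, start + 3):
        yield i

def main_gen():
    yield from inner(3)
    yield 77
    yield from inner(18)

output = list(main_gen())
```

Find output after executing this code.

Step 1: main_gen() delegates to inner(3):
  yield 3
  yield 4
  yield 5
Step 2: yield 77
Step 3: Delegates to inner(18):
  yield 18
  yield 19
  yield 20
Therefore output = [3, 4, 5, 77, 18, 19, 20].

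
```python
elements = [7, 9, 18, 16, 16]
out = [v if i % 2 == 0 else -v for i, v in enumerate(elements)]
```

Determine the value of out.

Step 1: For each (i, v), keep v if i is even, negate if odd:
  i=0 (even): keep 7
  i=1 (odd): negate to -9
  i=2 (even): keep 18
  i=3 (odd): negate to -16
  i=4 (even): keep 16
Therefore out = [7, -9, 18, -16, 16].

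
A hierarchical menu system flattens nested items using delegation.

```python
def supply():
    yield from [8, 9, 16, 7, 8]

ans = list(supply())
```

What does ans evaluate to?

Step 1: yield from delegates to the iterable, yielding each element.
Step 2: Collected values: [8, 9, 16, 7, 8].
Therefore ans = [8, 9, 16, 7, 8].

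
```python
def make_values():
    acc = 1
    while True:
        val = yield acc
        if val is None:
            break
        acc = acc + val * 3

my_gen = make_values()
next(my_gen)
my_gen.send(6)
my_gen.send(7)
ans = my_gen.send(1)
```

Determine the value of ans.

Step 1: next() -> yield acc=1.
Step 2: send(6) -> val=6, acc = 1 + 6*3 = 19, yield 19.
Step 3: send(7) -> val=7, acc = 19 + 7*3 = 40, yield 40.
Step 4: send(1) -> val=1, acc = 40 + 1*3 = 43, yield 43.
Therefore ans = 43.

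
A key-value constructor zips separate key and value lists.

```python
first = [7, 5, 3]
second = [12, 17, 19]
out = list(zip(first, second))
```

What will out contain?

Step 1: zip pairs elements at same index:
  Index 0: (7, 12)
  Index 1: (5, 17)
  Index 2: (3, 19)
Therefore out = [(7, 12), (5, 17), (3, 19)].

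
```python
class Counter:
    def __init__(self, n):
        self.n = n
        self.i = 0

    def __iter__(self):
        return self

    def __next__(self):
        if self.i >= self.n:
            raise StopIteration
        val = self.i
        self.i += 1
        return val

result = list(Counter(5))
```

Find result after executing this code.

Step 1: Counter(5) creates an iterator counting 0 to 4.
Step 2: list() consumes all values: [0, 1, 2, 3, 4].
Therefore result = [0, 1, 2, 3, 4].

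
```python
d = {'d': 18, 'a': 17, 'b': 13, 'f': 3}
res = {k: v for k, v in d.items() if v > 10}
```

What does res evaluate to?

Step 1: Filter items where value > 10:
  'd': 18 > 10: kept
  'a': 17 > 10: kept
  'b': 13 > 10: kept
  'f': 3 <= 10: removed
Therefore res = {'d': 18, 'a': 17, 'b': 13}.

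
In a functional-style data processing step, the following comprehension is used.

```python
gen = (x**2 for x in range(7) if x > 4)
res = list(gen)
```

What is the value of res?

Step 1: For range(7), keep x > 4, then square:
  x=0: 0 <= 4, excluded
  x=1: 1 <= 4, excluded
  x=2: 2 <= 4, excluded
  x=3: 3 <= 4, excluded
  x=4: 4 <= 4, excluded
  x=5: 5 > 4, yield 5**2 = 25
  x=6: 6 > 4, yield 6**2 = 36
Therefore res = [25, 36].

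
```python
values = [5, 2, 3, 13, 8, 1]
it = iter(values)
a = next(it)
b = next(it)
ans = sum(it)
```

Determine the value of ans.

Step 1: Create iterator over [5, 2, 3, 13, 8, 1].
Step 2: a = next() = 5, b = next() = 2.
Step 3: sum() of remaining [3, 13, 8, 1] = 25.
Therefore ans = 25.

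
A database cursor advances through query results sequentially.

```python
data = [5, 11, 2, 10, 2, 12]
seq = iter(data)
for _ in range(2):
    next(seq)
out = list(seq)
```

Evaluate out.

Step 1: Create iterator over [5, 11, 2, 10, 2, 12].
Step 2: Advance 2 positions (consuming [5, 11]).
Step 3: list() collects remaining elements: [2, 10, 2, 12].
Therefore out = [2, 10, 2, 12].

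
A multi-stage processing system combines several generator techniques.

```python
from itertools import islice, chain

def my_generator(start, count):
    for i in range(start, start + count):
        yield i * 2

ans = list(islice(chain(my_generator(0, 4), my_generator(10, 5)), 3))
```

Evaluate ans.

Step 1: my_generator(0, 4) yields [0, 2, 4, 6].
Step 2: my_generator(10, 5) yields [20, 22, 24, 26, 28].
Step 3: chain concatenates: [0, 2, 4, 6, 20, 22, 24, 26, 28].
Step 4: islice takes first 3: [0, 2, 4].
Therefore ans = [0, 2, 4].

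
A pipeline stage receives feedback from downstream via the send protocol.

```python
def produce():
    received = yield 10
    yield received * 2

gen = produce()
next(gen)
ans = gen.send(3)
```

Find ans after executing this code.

Step 1: next(gen) advances to first yield, producing 10.
Step 2: send(3) resumes, received = 3.
Step 3: yield received * 2 = 3 * 2 = 6.
Therefore ans = 6.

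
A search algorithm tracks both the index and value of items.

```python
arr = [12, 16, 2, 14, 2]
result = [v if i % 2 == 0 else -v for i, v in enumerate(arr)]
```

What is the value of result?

Step 1: For each (i, v), keep v if i is even, negate if odd:
  i=0 (even): keep 12
  i=1 (odd): negate to -16
  i=2 (even): keep 2
  i=3 (odd): negate to -14
  i=4 (even): keep 2
Therefore result = [12, -16, 2, -14, 2].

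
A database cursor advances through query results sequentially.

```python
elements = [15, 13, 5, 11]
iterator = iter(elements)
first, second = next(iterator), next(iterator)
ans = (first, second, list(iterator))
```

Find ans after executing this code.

Step 1: Create iterator over [15, 13, 5, 11].
Step 2: first = 15, second = 13.
Step 3: Remaining elements: [5, 11].
Therefore ans = (15, 13, [5, 11]).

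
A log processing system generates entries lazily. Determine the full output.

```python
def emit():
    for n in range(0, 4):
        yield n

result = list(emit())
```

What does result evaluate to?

Step 1: The generator yields each value from range(0, 4).
Step 2: list() consumes all yields: [0, 1, 2, 3].
Therefore result = [0, 1, 2, 3].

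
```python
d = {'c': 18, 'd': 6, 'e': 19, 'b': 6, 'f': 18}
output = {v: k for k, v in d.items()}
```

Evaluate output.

Step 1: Invert dict (swap keys and values):
  'c': 18 -> 18: 'c'
  'd': 6 -> 6: 'd'
  'e': 19 -> 19: 'e'
  'b': 6 -> 6: 'b'
  'f': 18 -> 18: 'f'
Therefore output = {18: 'f', 6: 'b', 19: 'e'}.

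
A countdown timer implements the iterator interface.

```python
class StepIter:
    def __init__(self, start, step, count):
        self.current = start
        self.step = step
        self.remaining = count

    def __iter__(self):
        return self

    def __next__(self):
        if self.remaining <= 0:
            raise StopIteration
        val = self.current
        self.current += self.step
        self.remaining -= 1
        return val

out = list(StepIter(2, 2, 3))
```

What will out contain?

Step 1: StepIter starts at 2, increments by 2, for 3 steps:
  Yield 2, then current += 2
  Yield 4, then current += 2
  Yield 6, then current += 2
Therefore out = [2, 4, 6].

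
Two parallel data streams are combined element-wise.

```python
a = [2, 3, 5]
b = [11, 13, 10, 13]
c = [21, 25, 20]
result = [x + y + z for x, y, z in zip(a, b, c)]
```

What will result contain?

Step 1: zip three lists (truncates to shortest, len=3):
  2 + 11 + 21 = 34
  3 + 13 + 25 = 41
  5 + 10 + 20 = 35
Therefore result = [34, 41, 35].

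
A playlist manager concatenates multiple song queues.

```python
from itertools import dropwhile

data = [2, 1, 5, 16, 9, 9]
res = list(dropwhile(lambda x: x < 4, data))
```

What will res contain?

Step 1: dropwhile drops elements while < 4:
  2 < 4: dropped
  1 < 4: dropped
  5: kept (dropping stopped)
Step 2: Remaining elements kept regardless of condition.
Therefore res = [5, 16, 9, 9].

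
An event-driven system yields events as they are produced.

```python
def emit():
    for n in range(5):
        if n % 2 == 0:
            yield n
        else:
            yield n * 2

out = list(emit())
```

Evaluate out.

Step 1: For each n in range(5), yield n if even, else n*2:
  n=0 (even): yield 0
  n=1 (odd): yield 1*2 = 2
  n=2 (even): yield 2
  n=3 (odd): yield 3*2 = 6
  n=4 (even): yield 4
Therefore out = [0, 2, 2, 6, 4].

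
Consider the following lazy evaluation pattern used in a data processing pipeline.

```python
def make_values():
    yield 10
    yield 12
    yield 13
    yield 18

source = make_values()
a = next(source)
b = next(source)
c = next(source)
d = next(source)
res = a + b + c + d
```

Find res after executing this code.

Step 1: Create generator and consume all values:
  a = next(source) = 10
  b = next(source) = 12
  c = next(source) = 13
  d = next(source) = 18
Step 2: res = 10 + 12 + 13 + 18 = 53.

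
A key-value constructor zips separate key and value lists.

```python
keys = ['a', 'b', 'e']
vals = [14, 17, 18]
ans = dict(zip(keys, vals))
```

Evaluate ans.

Step 1: zip pairs keys with values:
  'a' -> 14
  'b' -> 17
  'e' -> 18
Therefore ans = {'a': 14, 'b': 17, 'e': 18}.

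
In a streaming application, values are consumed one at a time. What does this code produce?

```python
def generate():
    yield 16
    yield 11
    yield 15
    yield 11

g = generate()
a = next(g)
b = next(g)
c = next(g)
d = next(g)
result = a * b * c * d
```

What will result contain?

Step 1: Create generator and consume all values:
  a = next(g) = 16
  b = next(g) = 11
  c = next(g) = 15
  d = next(g) = 11
Step 2: result = 16 * 11 * 15 * 11 = 29040.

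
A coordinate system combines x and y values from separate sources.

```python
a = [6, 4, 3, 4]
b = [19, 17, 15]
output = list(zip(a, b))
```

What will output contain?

Step 1: zip stops at shortest (len(a)=4, len(b)=3):
  Index 0: (6, 19)
  Index 1: (4, 17)
  Index 2: (3, 15)
Step 2: Last element of a (4) has no pair, dropped.
Therefore output = [(6, 19), (4, 17), (3, 15)].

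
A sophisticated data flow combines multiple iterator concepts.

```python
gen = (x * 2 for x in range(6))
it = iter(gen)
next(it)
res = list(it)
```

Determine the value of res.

Step 1: Generator produces [0, 2, 4, 6, 8, 10].
Step 2: next(it) consumes first element (0).
Step 3: list(it) collects remaining: [2, 4, 6, 8, 10].
Therefore res = [2, 4, 6, 8, 10].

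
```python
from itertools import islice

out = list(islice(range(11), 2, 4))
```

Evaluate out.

Step 1: islice(range(11), 2, 4) takes elements at indices [2, 4).
Step 2: Elements: [2, 3].
Therefore out = [2, 3].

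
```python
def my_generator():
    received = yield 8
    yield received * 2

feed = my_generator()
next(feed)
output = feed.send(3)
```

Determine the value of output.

Step 1: next(feed) advances to first yield, producing 8.
Step 2: send(3) resumes, received = 3.
Step 3: yield received * 2 = 3 * 2 = 6.
Therefore output = 6.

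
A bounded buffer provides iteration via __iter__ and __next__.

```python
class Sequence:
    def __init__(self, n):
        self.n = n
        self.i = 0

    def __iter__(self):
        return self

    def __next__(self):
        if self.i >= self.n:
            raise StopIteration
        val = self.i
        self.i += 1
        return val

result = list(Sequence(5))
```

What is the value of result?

Step 1: Sequence(5) creates an iterator counting 0 to 4.
Step 2: list() consumes all values: [0, 1, 2, 3, 4].
Therefore result = [0, 1, 2, 3, 4].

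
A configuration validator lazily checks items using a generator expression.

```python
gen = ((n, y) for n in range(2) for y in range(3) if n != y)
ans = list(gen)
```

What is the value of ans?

Step 1: Nested generator over range(2) x range(3) where n != y:
  (0, 0): excluded (n == y)
  (0, 1): included
  (0, 2): included
  (1, 0): included
  (1, 1): excluded (n == y)
  (1, 2): included
Therefore ans = [(0, 1), (0, 2), (1, 0), (1, 2)].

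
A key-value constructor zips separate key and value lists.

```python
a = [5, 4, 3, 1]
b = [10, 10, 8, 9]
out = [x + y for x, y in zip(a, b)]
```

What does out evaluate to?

Step 1: Add corresponding elements:
  5 + 10 = 15
  4 + 10 = 14
  3 + 8 = 11
  1 + 9 = 10
Therefore out = [15, 14, 11, 10].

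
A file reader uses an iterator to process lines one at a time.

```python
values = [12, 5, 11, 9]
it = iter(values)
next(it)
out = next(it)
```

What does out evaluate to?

Step 1: Create iterator over [12, 5, 11, 9].
Step 2: next() consumes 12.
Step 3: next() returns 5.
Therefore out = 5.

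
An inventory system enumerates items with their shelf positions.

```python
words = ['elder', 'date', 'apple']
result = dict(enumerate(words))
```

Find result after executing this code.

Step 1: enumerate pairs indices with words:
  0 -> 'elder'
  1 -> 'date'
  2 -> 'apple'
Therefore result = {0: 'elder', 1: 'date', 2: 'apple'}.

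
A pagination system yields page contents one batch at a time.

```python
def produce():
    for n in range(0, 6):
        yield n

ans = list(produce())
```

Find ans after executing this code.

Step 1: The generator yields each value from range(0, 6).
Step 2: list() consumes all yields: [0, 1, 2, 3, 4, 5].
Therefore ans = [0, 1, 2, 3, 4, 5].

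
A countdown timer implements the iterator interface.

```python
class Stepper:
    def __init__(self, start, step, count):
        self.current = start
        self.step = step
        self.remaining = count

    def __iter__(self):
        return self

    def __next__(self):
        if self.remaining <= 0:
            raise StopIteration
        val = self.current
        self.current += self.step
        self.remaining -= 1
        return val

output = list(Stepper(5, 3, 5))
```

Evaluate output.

Step 1: Stepper starts at 5, increments by 3, for 5 steps:
  Yield 5, then current += 3
  Yield 8, then current += 3
  Yield 11, then current += 3
  Yield 14, then current += 3
  Yield 17, then current += 3
Therefore output = [5, 8, 11, 14, 17].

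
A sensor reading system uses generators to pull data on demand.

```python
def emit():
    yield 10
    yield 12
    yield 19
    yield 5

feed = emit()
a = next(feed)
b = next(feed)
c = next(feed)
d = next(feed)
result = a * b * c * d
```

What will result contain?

Step 1: Create generator and consume all values:
  a = next(feed) = 10
  b = next(feed) = 12
  c = next(feed) = 19
  d = next(feed) = 5
Step 2: result = 10 * 12 * 19 * 5 = 11400.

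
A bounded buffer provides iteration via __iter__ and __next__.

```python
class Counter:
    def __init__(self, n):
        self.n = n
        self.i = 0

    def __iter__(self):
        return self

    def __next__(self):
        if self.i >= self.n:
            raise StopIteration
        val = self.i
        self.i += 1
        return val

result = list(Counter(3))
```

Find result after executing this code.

Step 1: Counter(3) creates an iterator counting 0 to 2.
Step 2: list() consumes all values: [0, 1, 2].
Therefore result = [0, 1, 2].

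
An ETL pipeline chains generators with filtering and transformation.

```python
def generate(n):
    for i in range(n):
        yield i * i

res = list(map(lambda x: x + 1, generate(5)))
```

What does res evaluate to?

Step 1: generate(5) yields squares: [0, 1, 4, 9, 16].
Step 2: map adds 1 to each: [1, 2, 5, 10, 17].
Therefore res = [1, 2, 5, 10, 17].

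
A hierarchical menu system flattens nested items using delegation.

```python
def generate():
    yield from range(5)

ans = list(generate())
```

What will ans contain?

Step 1: yield from delegates to the iterable, yielding each element.
Step 2: Collected values: [0, 1, 2, 3, 4].
Therefore ans = [0, 1, 2, 3, 4].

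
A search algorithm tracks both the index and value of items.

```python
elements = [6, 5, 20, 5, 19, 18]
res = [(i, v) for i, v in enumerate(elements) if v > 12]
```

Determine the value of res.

Step 1: Filter enumerate([6, 5, 20, 5, 19, 18]) keeping v > 12:
  (0, 6): 6 <= 12, excluded
  (1, 5): 5 <= 12, excluded
  (2, 20): 20 > 12, included
  (3, 5): 5 <= 12, excluded
  (4, 19): 19 > 12, included
  (5, 18): 18 > 12, included
Therefore res = [(2, 20), (4, 19), (5, 18)].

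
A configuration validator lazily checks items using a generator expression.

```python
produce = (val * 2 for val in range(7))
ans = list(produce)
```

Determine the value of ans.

Step 1: For each val in range(7), compute val*2:
  val=0: 0*2 = 0
  val=1: 1*2 = 2
  val=2: 2*2 = 4
  val=3: 3*2 = 6
  val=4: 4*2 = 8
  val=5: 5*2 = 10
  val=6: 6*2 = 12
Therefore ans = [0, 2, 4, 6, 8, 10, 12].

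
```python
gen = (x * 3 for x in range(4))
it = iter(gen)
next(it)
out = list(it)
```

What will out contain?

Step 1: Generator produces [0, 3, 6, 9].
Step 2: next(it) consumes first element (0).
Step 3: list(it) collects remaining: [3, 6, 9].
Therefore out = [3, 6, 9].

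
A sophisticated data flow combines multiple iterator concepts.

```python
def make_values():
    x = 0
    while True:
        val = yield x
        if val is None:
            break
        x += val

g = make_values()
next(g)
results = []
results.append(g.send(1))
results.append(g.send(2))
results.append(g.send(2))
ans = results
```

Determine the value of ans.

Step 1: next(g) -> yield 0.
Step 2: send(1) -> x = 1, yield 1.
Step 3: send(2) -> x = 3, yield 3.
Step 4: send(2) -> x = 5, yield 5.
Therefore ans = [1, 3, 5].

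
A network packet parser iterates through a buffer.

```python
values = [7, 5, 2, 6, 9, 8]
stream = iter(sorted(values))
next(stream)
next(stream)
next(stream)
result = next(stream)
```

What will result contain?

Step 1: sorted([7, 5, 2, 6, 9, 8]) = [2, 5, 6, 7, 8, 9].
Step 2: Create iterator and skip 3 elements.
Step 3: next() returns 7.
Therefore result = 7.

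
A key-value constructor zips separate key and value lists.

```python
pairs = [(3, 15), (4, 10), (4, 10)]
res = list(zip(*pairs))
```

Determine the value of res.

Step 1: zip(*pairs) transposes: unzips [(3, 15), (4, 10), (4, 10)] into separate sequences.
Step 2: First elements: (3, 4, 4), second elements: (15, 10, 10).
Therefore res = [(3, 4, 4), (15, 10, 10)].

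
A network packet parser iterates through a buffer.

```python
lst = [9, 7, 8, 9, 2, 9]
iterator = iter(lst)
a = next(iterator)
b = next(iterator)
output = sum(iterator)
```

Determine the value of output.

Step 1: Create iterator over [9, 7, 8, 9, 2, 9].
Step 2: a = next() = 9, b = next() = 7.
Step 3: sum() of remaining [8, 9, 2, 9] = 28.
Therefore output = 28.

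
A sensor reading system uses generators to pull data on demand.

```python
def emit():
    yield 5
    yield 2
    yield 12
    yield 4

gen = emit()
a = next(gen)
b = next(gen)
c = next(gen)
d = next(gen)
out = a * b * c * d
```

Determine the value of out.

Step 1: Create generator and consume all values:
  a = next(gen) = 5
  b = next(gen) = 2
  c = next(gen) = 12
  d = next(gen) = 4
Step 2: out = 5 * 2 * 12 * 4 = 480.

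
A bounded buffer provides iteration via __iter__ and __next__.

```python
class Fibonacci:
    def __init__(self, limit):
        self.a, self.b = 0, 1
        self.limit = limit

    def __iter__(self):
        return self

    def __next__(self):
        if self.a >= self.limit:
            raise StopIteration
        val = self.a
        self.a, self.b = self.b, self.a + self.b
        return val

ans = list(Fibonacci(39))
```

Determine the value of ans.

Step 1: Fibonacci-like sequence (a=0, b=1) until >= 39:
  Yield 0, then a,b = 1,1
  Yield 1, then a,b = 1,2
  Yield 1, then a,b = 2,3
  Yield 2, then a,b = 3,5
  Yield 3, then a,b = 5,8
  Yield 5, then a,b = 8,13
  Yield 8, then a,b = 13,21
  Yield 13, then a,b = 21,34
  Yield 21, then a,b = 34,55
  Yield 34, then a,b = 55,89
Step 2: 55 >= 39, stop.
Therefore ans = [0, 1, 1, 2, 3, 5, 8, 13, 21, 34].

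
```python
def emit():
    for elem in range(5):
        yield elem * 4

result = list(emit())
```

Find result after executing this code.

Step 1: For each elem in range(5), yield elem * 4:
  elem=0: yield 0 * 4 = 0
  elem=1: yield 1 * 4 = 4
  elem=2: yield 2 * 4 = 8
  elem=3: yield 3 * 4 = 12
  elem=4: yield 4 * 4 = 16
Therefore result = [0, 4, 8, 12, 16].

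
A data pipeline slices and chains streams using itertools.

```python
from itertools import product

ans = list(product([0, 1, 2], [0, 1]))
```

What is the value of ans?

Step 1: product([0, 1, 2], [0, 1]) gives all pairs:
  (0, 0)
  (0, 1)
  (1, 0)
  (1, 1)
  (2, 0)
  (2, 1)
Therefore ans = [(0, 0), (0, 1), (1, 0), (1, 1), (2, 0), (2, 1)].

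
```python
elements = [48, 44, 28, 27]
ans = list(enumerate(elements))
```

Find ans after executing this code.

Step 1: enumerate pairs each element with its index:
  (0, 48)
  (1, 44)
  (2, 28)
  (3, 27)
Therefore ans = [(0, 48), (1, 44), (2, 28), (3, 27)].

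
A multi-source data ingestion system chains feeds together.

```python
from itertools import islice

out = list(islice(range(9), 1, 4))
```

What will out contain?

Step 1: islice(range(9), 1, 4) takes elements at indices [1, 4).
Step 2: Elements: [1, 2, 3].
Therefore out = [1, 2, 3].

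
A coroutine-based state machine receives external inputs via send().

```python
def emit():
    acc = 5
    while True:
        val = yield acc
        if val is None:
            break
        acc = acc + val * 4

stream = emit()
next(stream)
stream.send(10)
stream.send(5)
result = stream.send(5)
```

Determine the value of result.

Step 1: next() -> yield acc=5.
Step 2: send(10) -> val=10, acc = 5 + 10*4 = 45, yield 45.
Step 3: send(5) -> val=5, acc = 45 + 5*4 = 65, yield 65.
Step 4: send(5) -> val=5, acc = 65 + 5*4 = 85, yield 85.
Therefore result = 85.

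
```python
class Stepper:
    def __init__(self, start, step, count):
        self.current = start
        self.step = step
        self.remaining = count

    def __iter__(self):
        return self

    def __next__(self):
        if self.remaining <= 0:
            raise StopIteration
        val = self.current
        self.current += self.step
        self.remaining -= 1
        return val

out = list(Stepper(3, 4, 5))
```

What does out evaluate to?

Step 1: Stepper starts at 3, increments by 4, for 5 steps:
  Yield 3, then current += 4
  Yield 7, then current += 4
  Yield 11, then current += 4
  Yield 15, then current += 4
  Yield 19, then current += 4
Therefore out = [3, 7, 11, 15, 19].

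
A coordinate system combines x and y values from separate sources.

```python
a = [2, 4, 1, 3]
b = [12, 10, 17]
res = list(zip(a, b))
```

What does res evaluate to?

Step 1: zip stops at shortest (len(a)=4, len(b)=3):
  Index 0: (2, 12)
  Index 1: (4, 10)
  Index 2: (1, 17)
Step 2: Last element of a (3) has no pair, dropped.
Therefore res = [(2, 12), (4, 10), (1, 17)].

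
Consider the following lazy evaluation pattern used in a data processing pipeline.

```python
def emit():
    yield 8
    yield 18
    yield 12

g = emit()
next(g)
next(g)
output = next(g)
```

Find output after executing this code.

Step 1: emit() creates a generator.
Step 2: next(g) yields 8 (consumed and discarded).
Step 3: next(g) yields 18 (consumed and discarded).
Step 4: next(g) yields 12, assigned to output.
Therefore output = 12.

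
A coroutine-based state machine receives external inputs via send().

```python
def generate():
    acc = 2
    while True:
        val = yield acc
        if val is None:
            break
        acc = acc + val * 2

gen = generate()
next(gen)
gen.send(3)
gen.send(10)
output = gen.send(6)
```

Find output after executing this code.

Step 1: next() -> yield acc=2.
Step 2: send(3) -> val=3, acc = 2 + 3*2 = 8, yield 8.
Step 3: send(10) -> val=10, acc = 8 + 10*2 = 28, yield 28.
Step 4: send(6) -> val=6, acc = 28 + 6*2 = 40, yield 40.
Therefore output = 40.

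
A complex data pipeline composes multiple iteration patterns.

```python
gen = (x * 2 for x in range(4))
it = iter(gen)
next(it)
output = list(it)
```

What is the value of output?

Step 1: Generator produces [0, 2, 4, 6].
Step 2: next(it) consumes first element (0).
Step 3: list(it) collects remaining: [2, 4, 6].
Therefore output = [2, 4, 6].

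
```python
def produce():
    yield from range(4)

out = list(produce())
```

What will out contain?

Step 1: yield from delegates to the iterable, yielding each element.
Step 2: Collected values: [0, 1, 2, 3].
Therefore out = [0, 1, 2, 3].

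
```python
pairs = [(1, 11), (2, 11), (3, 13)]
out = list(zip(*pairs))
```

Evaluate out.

Step 1: zip(*pairs) transposes: unzips [(1, 11), (2, 11), (3, 13)] into separate sequences.
Step 2: First elements: (1, 2, 3), second elements: (11, 11, 13).
Therefore out = [(1, 2, 3), (11, 11, 13)].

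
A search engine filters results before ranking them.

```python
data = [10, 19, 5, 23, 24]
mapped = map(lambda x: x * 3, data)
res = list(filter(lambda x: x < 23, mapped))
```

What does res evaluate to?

Step 1: Map x * 3:
  10 -> 30
  19 -> 57
  5 -> 15
  23 -> 69
  24 -> 72
Step 2: Filter for < 23:
  30: removed
  57: removed
  15: kept
  69: removed
  72: removed
Therefore res = [15].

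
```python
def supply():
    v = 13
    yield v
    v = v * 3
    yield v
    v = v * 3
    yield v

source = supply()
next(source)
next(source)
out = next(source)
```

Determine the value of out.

Step 1: Trace through generator execution:
  Yield 1: v starts at 13, yield 13
  Yield 2: v = 13 * 3 = 39, yield 39
  Yield 3: v = 39 * 3 = 117, yield 117
Step 2: First next() gets 13, second next() gets the second value, third next() yields 117.
Therefore out = 117.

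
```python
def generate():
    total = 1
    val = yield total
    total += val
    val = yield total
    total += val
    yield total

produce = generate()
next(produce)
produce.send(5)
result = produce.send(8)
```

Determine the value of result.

Step 1: next() -> yield total=1.
Step 2: send(5) -> val=5, total = 1+5 = 6, yield 6.
Step 3: send(8) -> val=8, total = 6+8 = 14, yield 14.
Therefore result = 14.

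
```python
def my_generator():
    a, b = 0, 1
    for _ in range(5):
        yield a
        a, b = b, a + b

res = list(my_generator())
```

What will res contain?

Step 1: Fibonacci-like sequence starting with a=0, b=1:
  Iteration 1: yield a=0, then a,b = 1,1
  Iteration 2: yield a=1, then a,b = 1,2
  Iteration 3: yield a=1, then a,b = 2,3
  Iteration 4: yield a=2, then a,b = 3,5
  Iteration 5: yield a=3, then a,b = 5,8
Therefore res = [0, 1, 1, 2, 3].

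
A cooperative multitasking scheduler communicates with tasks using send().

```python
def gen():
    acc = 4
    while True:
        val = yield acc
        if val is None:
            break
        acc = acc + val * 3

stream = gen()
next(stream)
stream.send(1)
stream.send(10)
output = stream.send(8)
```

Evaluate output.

Step 1: next() -> yield acc=4.
Step 2: send(1) -> val=1, acc = 4 + 1*3 = 7, yield 7.
Step 3: send(10) -> val=10, acc = 7 + 10*3 = 37, yield 37.
Step 4: send(8) -> val=8, acc = 37 + 8*3 = 61, yield 61.
Therefore output = 61.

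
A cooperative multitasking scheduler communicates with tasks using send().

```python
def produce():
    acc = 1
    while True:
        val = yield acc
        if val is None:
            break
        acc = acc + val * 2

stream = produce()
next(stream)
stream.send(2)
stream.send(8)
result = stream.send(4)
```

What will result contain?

Step 1: next() -> yield acc=1.
Step 2: send(2) -> val=2, acc = 1 + 2*2 = 5, yield 5.
Step 3: send(8) -> val=8, acc = 5 + 8*2 = 21, yield 21.
Step 4: send(4) -> val=4, acc = 21 + 4*2 = 29, yield 29.
Therefore result = 29.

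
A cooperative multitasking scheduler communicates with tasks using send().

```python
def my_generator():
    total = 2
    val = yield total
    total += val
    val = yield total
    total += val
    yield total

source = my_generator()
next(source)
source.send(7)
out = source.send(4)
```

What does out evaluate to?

Step 1: next() -> yield total=2.
Step 2: send(7) -> val=7, total = 2+7 = 9, yield 9.
Step 3: send(4) -> val=4, total = 9+4 = 13, yield 13.
Therefore out = 13.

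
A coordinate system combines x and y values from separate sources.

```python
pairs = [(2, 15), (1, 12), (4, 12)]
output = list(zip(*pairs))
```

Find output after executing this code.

Step 1: zip(*pairs) transposes: unzips [(2, 15), (1, 12), (4, 12)] into separate sequences.
Step 2: First elements: (2, 1, 4), second elements: (15, 12, 12).
Therefore output = [(2, 1, 4), (15, 12, 12)].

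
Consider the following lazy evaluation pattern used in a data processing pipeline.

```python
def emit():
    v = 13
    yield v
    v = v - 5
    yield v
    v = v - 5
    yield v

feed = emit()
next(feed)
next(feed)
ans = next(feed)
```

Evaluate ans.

Step 1: Trace through generator execution:
  Yield 1: v starts at 13, yield 13
  Yield 2: v = 13 - 5 = 8, yield 8
  Yield 3: v = 8 - 5 = 3, yield 3
Step 2: First next() gets 13, second next() gets the second value, third next() yields 3.
Therefore ans = 3.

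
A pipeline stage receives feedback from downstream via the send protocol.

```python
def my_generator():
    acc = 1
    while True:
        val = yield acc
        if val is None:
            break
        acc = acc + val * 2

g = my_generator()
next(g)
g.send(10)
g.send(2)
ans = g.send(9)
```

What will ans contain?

Step 1: next() -> yield acc=1.
Step 2: send(10) -> val=10, acc = 1 + 10*2 = 21, yield 21.
Step 3: send(2) -> val=2, acc = 21 + 2*2 = 25, yield 25.
Step 4: send(9) -> val=9, acc = 25 + 9*2 = 43, yield 43.
Therefore ans = 43.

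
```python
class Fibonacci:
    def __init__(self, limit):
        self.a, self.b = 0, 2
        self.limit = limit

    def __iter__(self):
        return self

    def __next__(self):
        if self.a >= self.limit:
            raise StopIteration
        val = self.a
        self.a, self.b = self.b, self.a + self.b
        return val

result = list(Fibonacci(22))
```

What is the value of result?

Step 1: Fibonacci-like sequence (a=0, b=2) until >= 22:
  Yield 0, then a,b = 2,2
  Yield 2, then a,b = 2,4
  Yield 2, then a,b = 4,6
  Yield 4, then a,b = 6,10
  Yield 6, then a,b = 10,16
  Yield 10, then a,b = 16,26
  Yield 16, then a,b = 26,42
Step 2: 26 >= 22, stop.
Therefore result = [0, 2, 2, 4, 6, 10, 16].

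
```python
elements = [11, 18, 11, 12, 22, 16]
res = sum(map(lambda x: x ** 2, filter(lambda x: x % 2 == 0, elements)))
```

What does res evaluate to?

Step 1: Filter even numbers from [11, 18, 11, 12, 22, 16]: [18, 12, 22, 16]
Step 2: Square each: [324, 144, 484, 256]
Step 3: Sum = 1208.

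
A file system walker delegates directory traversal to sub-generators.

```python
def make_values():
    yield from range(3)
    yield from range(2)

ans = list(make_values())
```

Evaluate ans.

Step 1: Trace yields in order:
  yield 0
  yield 1
  yield 2
  yield 0
  yield 1
Therefore ans = [0, 1, 2, 0, 1].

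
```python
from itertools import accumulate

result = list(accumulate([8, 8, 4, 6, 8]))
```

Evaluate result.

Step 1: accumulate computes running sums:
  + 8 = 8
  + 8 = 16
  + 4 = 20
  + 6 = 26
  + 8 = 34
Therefore result = [8, 16, 20, 26, 34].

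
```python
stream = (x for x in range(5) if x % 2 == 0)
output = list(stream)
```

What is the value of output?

Step 1: Filter range(5) keeping only even values:
  x=0: even, included
  x=1: odd, excluded
  x=2: even, included
  x=3: odd, excluded
  x=4: even, included
Therefore output = [0, 2, 4].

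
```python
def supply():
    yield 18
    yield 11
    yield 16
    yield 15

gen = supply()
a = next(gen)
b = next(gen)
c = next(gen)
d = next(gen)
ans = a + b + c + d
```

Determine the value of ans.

Step 1: Create generator and consume all values:
  a = next(gen) = 18
  b = next(gen) = 11
  c = next(gen) = 16
  d = next(gen) = 15
Step 2: ans = 18 + 11 + 16 + 15 = 60.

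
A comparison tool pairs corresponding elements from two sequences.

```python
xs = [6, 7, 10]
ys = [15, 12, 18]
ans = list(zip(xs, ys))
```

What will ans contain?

Step 1: zip pairs elements at same index:
  Index 0: (6, 15)
  Index 1: (7, 12)
  Index 2: (10, 18)
Therefore ans = [(6, 15), (7, 12), (10, 18)].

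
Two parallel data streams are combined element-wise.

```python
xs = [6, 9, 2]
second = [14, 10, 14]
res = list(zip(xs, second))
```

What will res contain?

Step 1: zip pairs elements at same index:
  Index 0: (6, 14)
  Index 1: (9, 10)
  Index 2: (2, 14)
Therefore res = [(6, 14), (9, 10), (2, 14)].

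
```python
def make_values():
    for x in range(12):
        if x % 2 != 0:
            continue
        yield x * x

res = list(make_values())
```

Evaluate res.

Step 1: Only yield x**2 when x is divisible by 2:
  x=0: 0 % 2 == 0, yield 0**2 = 0
  x=2: 2 % 2 == 0, yield 2**2 = 4
  x=4: 4 % 2 == 0, yield 4**2 = 16
  x=6: 6 % 2 == 0, yield 6**2 = 36
  x=8: 8 % 2 == 0, yield 8**2 = 64
  x=10: 10 % 2 == 0, yield 10**2 = 100
Therefore res = [0, 4, 16, 36, 64, 100].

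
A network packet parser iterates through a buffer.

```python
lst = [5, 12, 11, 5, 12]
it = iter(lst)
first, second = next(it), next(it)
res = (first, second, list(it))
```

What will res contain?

Step 1: Create iterator over [5, 12, 11, 5, 12].
Step 2: first = 5, second = 12.
Step 3: Remaining elements: [11, 5, 12].
Therefore res = (5, 12, [11, 5, 12]).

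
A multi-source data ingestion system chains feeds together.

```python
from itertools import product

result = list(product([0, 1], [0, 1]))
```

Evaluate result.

Step 1: product([0, 1], [0, 1]) gives all pairs:
  (0, 0)
  (0, 1)
  (1, 0)
  (1, 1)
Therefore result = [(0, 0), (0, 1), (1, 0), (1, 1)].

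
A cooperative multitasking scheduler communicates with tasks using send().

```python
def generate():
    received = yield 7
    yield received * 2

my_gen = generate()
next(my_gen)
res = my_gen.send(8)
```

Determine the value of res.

Step 1: next(my_gen) advances to first yield, producing 7.
Step 2: send(8) resumes, received = 8.
Step 3: yield received * 2 = 8 * 2 = 16.
Therefore res = 16.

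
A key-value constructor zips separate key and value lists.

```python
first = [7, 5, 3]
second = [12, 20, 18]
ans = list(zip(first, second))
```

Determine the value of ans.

Step 1: zip pairs elements at same index:
  Index 0: (7, 12)
  Index 1: (5, 20)
  Index 2: (3, 18)
Therefore ans = [(7, 12), (5, 20), (3, 18)].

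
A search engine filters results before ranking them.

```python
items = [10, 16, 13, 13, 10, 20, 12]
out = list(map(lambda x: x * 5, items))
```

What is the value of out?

Step 1: Apply lambda x: x * 5 to each element:
  10 -> 50
  16 -> 80
  13 -> 65
  13 -> 65
  10 -> 50
  20 -> 100
  12 -> 60
Therefore out = [50, 80, 65, 65, 50, 100, 60].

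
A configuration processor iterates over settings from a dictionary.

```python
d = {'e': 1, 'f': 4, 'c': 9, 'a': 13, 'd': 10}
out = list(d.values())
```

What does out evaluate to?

Step 1: d.values() returns the dictionary values in insertion order.
Therefore out = [1, 4, 9, 13, 10].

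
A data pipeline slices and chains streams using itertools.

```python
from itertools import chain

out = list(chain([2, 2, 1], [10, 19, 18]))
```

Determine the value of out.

Step 1: chain() concatenates iterables: [2, 2, 1] + [10, 19, 18].
Therefore out = [2, 2, 1, 10, 19, 18].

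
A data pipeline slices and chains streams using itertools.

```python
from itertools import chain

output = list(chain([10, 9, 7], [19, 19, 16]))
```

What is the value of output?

Step 1: chain() concatenates iterables: [10, 9, 7] + [19, 19, 16].
Therefore output = [10, 9, 7, 19, 19, 16].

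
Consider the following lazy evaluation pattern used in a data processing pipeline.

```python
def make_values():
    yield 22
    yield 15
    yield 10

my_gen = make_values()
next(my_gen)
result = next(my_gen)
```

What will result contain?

Step 1: make_values() creates a generator.
Step 2: next(my_gen) yields 22 (consumed and discarded).
Step 3: next(my_gen) yields 15, assigned to result.
Therefore result = 15.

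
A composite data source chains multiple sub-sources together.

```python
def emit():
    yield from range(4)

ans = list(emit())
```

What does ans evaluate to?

Step 1: yield from delegates to the iterable, yielding each element.
Step 2: Collected values: [0, 1, 2, 3].
Therefore ans = [0, 1, 2, 3].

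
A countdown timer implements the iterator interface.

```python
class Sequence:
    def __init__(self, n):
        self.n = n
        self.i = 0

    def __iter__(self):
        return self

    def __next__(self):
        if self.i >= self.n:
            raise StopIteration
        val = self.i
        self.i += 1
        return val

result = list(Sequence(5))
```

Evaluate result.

Step 1: Sequence(5) creates an iterator counting 0 to 4.
Step 2: list() consumes all values: [0, 1, 2, 3, 4].
Therefore result = [0, 1, 2, 3, 4].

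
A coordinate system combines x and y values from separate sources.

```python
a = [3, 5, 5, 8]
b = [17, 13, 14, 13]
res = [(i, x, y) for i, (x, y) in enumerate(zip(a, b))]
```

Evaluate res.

Step 1: enumerate(zip(a, b)) gives index with paired elements:
  i=0: (3, 17)
  i=1: (5, 13)
  i=2: (5, 14)
  i=3: (8, 13)
Therefore res = [(0, 3, 17), (1, 5, 13), (2, 5, 14), (3, 8, 13)].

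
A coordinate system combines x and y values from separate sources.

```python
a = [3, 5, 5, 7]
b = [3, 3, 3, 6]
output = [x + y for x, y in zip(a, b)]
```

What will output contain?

Step 1: Add corresponding elements:
  3 + 3 = 6
  5 + 3 = 8
  5 + 3 = 8
  7 + 6 = 13
Therefore output = [6, 8, 8, 13].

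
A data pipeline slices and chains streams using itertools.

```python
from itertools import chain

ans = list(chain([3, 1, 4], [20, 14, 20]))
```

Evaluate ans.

Step 1: chain() concatenates iterables: [3, 1, 4] + [20, 14, 20].
Therefore ans = [3, 1, 4, 20, 14, 20].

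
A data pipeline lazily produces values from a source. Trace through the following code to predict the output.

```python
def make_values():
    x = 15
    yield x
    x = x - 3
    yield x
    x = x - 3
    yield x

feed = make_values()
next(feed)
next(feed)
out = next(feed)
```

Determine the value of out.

Step 1: Trace through generator execution:
  Yield 1: x starts at 15, yield 15
  Yield 2: x = 15 - 3 = 12, yield 12
  Yield 3: x = 12 - 3 = 9, yield 9
Step 2: First next() gets 15, second next() gets the second value, third next() yields 9.
Therefore out = 9.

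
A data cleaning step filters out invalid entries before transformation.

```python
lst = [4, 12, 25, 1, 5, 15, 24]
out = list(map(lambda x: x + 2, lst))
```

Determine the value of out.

Step 1: Apply lambda x: x + 2 to each element:
  4 -> 6
  12 -> 14
  25 -> 27
  1 -> 3
  5 -> 7
  15 -> 17
  24 -> 26
Therefore out = [6, 14, 27, 3, 7, 17, 26].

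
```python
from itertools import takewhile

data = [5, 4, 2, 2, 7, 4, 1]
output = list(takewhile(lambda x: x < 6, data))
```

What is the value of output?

Step 1: takewhile stops at first element >= 6:
  5 < 6: take
  4 < 6: take
  2 < 6: take
  2 < 6: take
  7 >= 6: stop
Therefore output = [5, 4, 2, 2].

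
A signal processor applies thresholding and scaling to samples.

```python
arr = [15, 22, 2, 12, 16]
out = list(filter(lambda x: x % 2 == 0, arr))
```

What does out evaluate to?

Step 1: Filter elements divisible by 2:
  15 % 2 = 1: removed
  22 % 2 = 0: kept
  2 % 2 = 0: kept
  12 % 2 = 0: kept
  16 % 2 = 0: kept
Therefore out = [22, 2, 12, 16].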